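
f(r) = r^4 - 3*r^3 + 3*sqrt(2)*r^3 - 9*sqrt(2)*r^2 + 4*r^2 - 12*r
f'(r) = 4*r^3 - 9*r^2 + 9*sqrt(2)*r^2 - 18*sqrt(2)*r + 8*r - 12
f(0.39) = -5.91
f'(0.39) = -18.00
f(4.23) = 207.28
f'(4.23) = 283.61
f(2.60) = -22.66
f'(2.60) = 38.12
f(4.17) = 190.67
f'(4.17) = 270.08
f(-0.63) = 3.94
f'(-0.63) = -0.52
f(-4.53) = 180.85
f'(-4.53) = -228.26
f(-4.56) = 187.78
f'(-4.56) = -234.16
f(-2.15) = -5.53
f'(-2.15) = 3.01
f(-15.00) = 44647.31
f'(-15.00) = -12411.38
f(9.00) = 6651.92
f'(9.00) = 3048.86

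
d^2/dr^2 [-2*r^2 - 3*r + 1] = -4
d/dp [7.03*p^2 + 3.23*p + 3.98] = 14.06*p + 3.23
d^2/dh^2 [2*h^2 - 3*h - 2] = 4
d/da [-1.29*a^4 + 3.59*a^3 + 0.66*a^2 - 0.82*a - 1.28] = -5.16*a^3 + 10.77*a^2 + 1.32*a - 0.82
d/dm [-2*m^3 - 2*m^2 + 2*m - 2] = -6*m^2 - 4*m + 2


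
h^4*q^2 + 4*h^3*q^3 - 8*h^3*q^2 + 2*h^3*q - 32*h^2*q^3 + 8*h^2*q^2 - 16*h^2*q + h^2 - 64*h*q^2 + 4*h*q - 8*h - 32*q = (h - 8)*(h + 4*q)*(h*q + 1)^2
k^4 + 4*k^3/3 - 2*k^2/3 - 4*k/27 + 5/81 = (k - 1/3)^2*(k + 1/3)*(k + 5/3)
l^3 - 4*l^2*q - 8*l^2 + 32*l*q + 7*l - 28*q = (l - 7)*(l - 1)*(l - 4*q)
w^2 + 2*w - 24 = (w - 4)*(w + 6)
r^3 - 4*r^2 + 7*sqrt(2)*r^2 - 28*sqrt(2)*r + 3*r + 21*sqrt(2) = (r - 3)*(r - 1)*(r + 7*sqrt(2))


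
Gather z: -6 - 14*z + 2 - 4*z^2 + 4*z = -4*z^2 - 10*z - 4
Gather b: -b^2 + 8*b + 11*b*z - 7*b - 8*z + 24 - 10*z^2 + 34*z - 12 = -b^2 + b*(11*z + 1) - 10*z^2 + 26*z + 12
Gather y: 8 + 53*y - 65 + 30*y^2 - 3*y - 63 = 30*y^2 + 50*y - 120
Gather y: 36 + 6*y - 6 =6*y + 30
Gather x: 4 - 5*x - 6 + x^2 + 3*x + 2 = x^2 - 2*x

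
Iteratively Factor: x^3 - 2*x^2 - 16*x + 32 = (x + 4)*(x^2 - 6*x + 8) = (x - 2)*(x + 4)*(x - 4)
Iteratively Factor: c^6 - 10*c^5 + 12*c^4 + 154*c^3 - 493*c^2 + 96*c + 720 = (c - 3)*(c^5 - 7*c^4 - 9*c^3 + 127*c^2 - 112*c - 240) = (c - 3)*(c + 4)*(c^4 - 11*c^3 + 35*c^2 - 13*c - 60) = (c - 3)^2*(c + 4)*(c^3 - 8*c^2 + 11*c + 20) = (c - 4)*(c - 3)^2*(c + 4)*(c^2 - 4*c - 5) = (c - 5)*(c - 4)*(c - 3)^2*(c + 4)*(c + 1)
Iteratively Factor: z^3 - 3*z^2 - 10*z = (z + 2)*(z^2 - 5*z) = (z - 5)*(z + 2)*(z)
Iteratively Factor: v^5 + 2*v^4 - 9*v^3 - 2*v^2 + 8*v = (v - 1)*(v^4 + 3*v^3 - 6*v^2 - 8*v) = (v - 1)*(v + 1)*(v^3 + 2*v^2 - 8*v) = v*(v - 1)*(v + 1)*(v^2 + 2*v - 8) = v*(v - 1)*(v + 1)*(v + 4)*(v - 2)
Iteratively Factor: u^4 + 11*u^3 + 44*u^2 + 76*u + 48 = (u + 2)*(u^3 + 9*u^2 + 26*u + 24) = (u + 2)^2*(u^2 + 7*u + 12) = (u + 2)^2*(u + 3)*(u + 4)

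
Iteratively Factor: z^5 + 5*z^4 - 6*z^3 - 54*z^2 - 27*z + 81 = (z + 3)*(z^4 + 2*z^3 - 12*z^2 - 18*z + 27) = (z - 3)*(z + 3)*(z^3 + 5*z^2 + 3*z - 9) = (z - 3)*(z - 1)*(z + 3)*(z^2 + 6*z + 9) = (z - 3)*(z - 1)*(z + 3)^2*(z + 3)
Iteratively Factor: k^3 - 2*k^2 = (k)*(k^2 - 2*k) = k*(k - 2)*(k)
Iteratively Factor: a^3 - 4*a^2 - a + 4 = (a - 4)*(a^2 - 1) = (a - 4)*(a - 1)*(a + 1)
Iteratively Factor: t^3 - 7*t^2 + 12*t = (t - 3)*(t^2 - 4*t) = (t - 4)*(t - 3)*(t)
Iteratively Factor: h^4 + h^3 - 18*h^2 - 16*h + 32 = (h + 2)*(h^3 - h^2 - 16*h + 16) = (h - 1)*(h + 2)*(h^2 - 16) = (h - 1)*(h + 2)*(h + 4)*(h - 4)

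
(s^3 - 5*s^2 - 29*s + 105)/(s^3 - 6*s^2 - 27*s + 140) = (s - 3)/(s - 4)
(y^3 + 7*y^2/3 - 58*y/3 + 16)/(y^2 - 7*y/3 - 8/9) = 3*(y^2 + 5*y - 6)/(3*y + 1)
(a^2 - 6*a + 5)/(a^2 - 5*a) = (a - 1)/a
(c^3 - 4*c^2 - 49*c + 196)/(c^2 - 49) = c - 4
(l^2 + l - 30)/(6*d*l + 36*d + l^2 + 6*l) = (l - 5)/(6*d + l)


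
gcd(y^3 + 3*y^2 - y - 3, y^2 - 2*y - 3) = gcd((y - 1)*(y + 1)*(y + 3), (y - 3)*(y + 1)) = y + 1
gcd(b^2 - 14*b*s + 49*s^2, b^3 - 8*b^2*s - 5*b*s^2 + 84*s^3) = -b + 7*s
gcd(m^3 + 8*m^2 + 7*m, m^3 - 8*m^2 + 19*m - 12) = 1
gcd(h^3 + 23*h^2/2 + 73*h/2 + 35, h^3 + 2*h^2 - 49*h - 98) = h^2 + 9*h + 14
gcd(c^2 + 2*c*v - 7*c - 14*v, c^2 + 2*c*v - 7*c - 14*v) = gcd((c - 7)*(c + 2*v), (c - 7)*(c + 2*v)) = c^2 + 2*c*v - 7*c - 14*v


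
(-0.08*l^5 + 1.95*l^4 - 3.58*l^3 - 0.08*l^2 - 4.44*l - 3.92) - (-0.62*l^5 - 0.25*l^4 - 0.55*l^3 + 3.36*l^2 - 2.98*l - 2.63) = 0.54*l^5 + 2.2*l^4 - 3.03*l^3 - 3.44*l^2 - 1.46*l - 1.29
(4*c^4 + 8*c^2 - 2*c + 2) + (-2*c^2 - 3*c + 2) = 4*c^4 + 6*c^2 - 5*c + 4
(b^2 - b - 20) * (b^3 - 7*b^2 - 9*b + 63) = b^5 - 8*b^4 - 22*b^3 + 212*b^2 + 117*b - 1260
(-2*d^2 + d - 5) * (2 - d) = 2*d^3 - 5*d^2 + 7*d - 10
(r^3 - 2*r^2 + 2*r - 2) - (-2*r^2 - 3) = r^3 + 2*r + 1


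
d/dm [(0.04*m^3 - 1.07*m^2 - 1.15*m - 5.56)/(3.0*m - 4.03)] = (0.24*m^3 - 3.6936*m^2 + 8.6242*m + 21.3145)/(9.0*m^2 - 24.18*m + 16.2409)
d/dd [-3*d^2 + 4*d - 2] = 4 - 6*d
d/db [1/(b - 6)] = -1/(b - 6)^2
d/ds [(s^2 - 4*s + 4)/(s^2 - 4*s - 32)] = 72*(2 - s)/(s^4 - 8*s^3 - 48*s^2 + 256*s + 1024)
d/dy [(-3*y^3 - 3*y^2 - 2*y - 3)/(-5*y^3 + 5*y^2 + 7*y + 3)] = (-30*y^4 - 62*y^3 - 83*y^2 + 12*y + 15)/(25*y^6 - 50*y^5 - 45*y^4 + 40*y^3 + 79*y^2 + 42*y + 9)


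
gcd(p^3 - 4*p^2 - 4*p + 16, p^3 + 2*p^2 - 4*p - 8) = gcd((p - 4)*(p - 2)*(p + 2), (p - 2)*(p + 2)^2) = p^2 - 4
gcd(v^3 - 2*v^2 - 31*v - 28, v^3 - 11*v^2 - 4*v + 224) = v^2 - 3*v - 28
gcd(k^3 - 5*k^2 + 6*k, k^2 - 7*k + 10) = k - 2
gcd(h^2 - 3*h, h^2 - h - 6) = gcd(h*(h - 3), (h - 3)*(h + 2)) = h - 3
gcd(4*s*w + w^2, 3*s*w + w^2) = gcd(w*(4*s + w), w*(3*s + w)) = w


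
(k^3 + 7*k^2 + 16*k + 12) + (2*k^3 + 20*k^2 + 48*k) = 3*k^3 + 27*k^2 + 64*k + 12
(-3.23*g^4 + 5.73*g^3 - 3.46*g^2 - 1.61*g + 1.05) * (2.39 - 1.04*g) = 3.3592*g^5 - 13.6789*g^4 + 17.2931*g^3 - 6.595*g^2 - 4.9399*g + 2.5095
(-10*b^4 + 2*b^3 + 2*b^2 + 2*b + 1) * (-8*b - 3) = 80*b^5 + 14*b^4 - 22*b^3 - 22*b^2 - 14*b - 3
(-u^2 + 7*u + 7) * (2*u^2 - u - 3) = -2*u^4 + 15*u^3 + 10*u^2 - 28*u - 21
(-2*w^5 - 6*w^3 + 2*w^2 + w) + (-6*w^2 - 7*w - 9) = -2*w^5 - 6*w^3 - 4*w^2 - 6*w - 9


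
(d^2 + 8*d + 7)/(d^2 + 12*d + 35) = (d + 1)/(d + 5)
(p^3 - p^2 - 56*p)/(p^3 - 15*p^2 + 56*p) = (p + 7)/(p - 7)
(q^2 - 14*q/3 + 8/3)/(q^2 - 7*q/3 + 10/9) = 3*(q - 4)/(3*q - 5)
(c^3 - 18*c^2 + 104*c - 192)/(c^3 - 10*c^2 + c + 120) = (c^2 - 10*c + 24)/(c^2 - 2*c - 15)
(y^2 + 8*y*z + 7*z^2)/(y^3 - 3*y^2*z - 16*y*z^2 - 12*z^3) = (y + 7*z)/(y^2 - 4*y*z - 12*z^2)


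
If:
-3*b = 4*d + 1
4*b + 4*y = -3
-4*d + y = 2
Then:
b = 7/8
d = -29/32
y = -13/8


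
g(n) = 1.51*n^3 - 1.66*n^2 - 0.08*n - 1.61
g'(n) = 4.53*n^2 - 3.32*n - 0.08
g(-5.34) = -278.45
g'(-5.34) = 146.82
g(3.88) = 61.29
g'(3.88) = 55.23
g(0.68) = -1.96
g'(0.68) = -0.24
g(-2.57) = -38.00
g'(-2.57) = 38.37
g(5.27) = 172.87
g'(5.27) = 108.23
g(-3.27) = -71.90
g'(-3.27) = 59.22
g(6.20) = 293.96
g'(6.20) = 153.47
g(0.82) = -1.96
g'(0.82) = 0.24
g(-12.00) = -2848.97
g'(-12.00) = 692.08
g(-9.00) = -1236.14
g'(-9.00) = 396.73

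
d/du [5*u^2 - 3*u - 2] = 10*u - 3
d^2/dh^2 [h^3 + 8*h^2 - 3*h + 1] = 6*h + 16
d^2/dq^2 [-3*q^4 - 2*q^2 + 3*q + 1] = -36*q^2 - 4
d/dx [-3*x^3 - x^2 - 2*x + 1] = -9*x^2 - 2*x - 2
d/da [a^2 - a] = 2*a - 1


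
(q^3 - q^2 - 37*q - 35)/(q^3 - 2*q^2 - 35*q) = (q + 1)/q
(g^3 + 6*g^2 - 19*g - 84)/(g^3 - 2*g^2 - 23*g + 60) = (g^2 + 10*g + 21)/(g^2 + 2*g - 15)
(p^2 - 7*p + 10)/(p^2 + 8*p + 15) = (p^2 - 7*p + 10)/(p^2 + 8*p + 15)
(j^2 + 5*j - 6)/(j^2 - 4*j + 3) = (j + 6)/(j - 3)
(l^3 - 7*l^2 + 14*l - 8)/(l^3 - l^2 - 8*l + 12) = (l^2 - 5*l + 4)/(l^2 + l - 6)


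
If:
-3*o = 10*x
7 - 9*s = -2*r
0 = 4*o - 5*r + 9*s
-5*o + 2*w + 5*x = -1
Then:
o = -10*x/3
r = 7/3 - 40*x/9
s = 35/27 - 80*x/81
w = -65*x/6 - 1/2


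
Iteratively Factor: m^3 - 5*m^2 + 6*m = (m - 2)*(m^2 - 3*m) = (m - 3)*(m - 2)*(m)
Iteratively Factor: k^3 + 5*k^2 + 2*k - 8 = (k + 2)*(k^2 + 3*k - 4) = (k - 1)*(k + 2)*(k + 4)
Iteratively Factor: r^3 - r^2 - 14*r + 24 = (r + 4)*(r^2 - 5*r + 6) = (r - 3)*(r + 4)*(r - 2)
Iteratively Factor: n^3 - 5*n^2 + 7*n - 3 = (n - 3)*(n^2 - 2*n + 1) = (n - 3)*(n - 1)*(n - 1)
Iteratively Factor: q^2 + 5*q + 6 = (q + 3)*(q + 2)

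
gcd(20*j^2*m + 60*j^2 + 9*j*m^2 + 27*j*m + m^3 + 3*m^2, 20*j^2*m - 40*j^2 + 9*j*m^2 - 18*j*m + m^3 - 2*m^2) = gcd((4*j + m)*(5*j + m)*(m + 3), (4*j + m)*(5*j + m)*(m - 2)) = 20*j^2 + 9*j*m + m^2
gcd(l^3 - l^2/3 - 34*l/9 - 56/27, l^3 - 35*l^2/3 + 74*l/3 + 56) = l + 4/3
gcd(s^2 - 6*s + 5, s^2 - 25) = s - 5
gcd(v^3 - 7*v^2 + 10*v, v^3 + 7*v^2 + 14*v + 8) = 1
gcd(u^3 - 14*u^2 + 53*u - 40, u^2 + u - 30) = u - 5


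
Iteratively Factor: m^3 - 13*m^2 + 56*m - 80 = (m - 4)*(m^2 - 9*m + 20) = (m - 4)^2*(m - 5)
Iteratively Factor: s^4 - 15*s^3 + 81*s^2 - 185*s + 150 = (s - 2)*(s^3 - 13*s^2 + 55*s - 75) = (s - 3)*(s - 2)*(s^2 - 10*s + 25) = (s - 5)*(s - 3)*(s - 2)*(s - 5)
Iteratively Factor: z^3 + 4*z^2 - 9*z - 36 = (z - 3)*(z^2 + 7*z + 12) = (z - 3)*(z + 4)*(z + 3)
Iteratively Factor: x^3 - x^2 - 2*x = (x - 2)*(x^2 + x) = (x - 2)*(x + 1)*(x)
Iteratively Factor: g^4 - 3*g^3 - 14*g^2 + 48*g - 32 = (g - 2)*(g^3 - g^2 - 16*g + 16) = (g - 2)*(g + 4)*(g^2 - 5*g + 4) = (g - 4)*(g - 2)*(g + 4)*(g - 1)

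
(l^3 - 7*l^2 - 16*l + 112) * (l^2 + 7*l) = l^5 - 65*l^3 + 784*l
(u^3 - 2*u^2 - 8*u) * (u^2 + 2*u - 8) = u^5 - 20*u^3 + 64*u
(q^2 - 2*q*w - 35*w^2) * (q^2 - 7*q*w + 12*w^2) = q^4 - 9*q^3*w - 9*q^2*w^2 + 221*q*w^3 - 420*w^4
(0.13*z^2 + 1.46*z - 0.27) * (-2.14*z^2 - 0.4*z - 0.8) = -0.2782*z^4 - 3.1764*z^3 - 0.1102*z^2 - 1.06*z + 0.216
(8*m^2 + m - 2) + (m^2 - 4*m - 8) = 9*m^2 - 3*m - 10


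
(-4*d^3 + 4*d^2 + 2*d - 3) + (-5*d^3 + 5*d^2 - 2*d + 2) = -9*d^3 + 9*d^2 - 1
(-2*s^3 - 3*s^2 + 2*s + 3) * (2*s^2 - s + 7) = -4*s^5 - 4*s^4 - 7*s^3 - 17*s^2 + 11*s + 21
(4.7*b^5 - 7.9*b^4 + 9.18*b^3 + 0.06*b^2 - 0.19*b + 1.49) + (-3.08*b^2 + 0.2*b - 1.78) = 4.7*b^5 - 7.9*b^4 + 9.18*b^3 - 3.02*b^2 + 0.01*b - 0.29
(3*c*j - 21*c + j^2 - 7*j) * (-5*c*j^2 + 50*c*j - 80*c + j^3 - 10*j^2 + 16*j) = -15*c^2*j^3 + 255*c^2*j^2 - 1290*c^2*j + 1680*c^2 - 2*c*j^4 + 34*c*j^3 - 172*c*j^2 + 224*c*j + j^5 - 17*j^4 + 86*j^3 - 112*j^2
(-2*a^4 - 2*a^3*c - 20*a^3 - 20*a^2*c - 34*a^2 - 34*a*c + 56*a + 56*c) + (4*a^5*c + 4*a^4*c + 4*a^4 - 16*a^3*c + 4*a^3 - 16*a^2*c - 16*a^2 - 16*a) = 4*a^5*c + 4*a^4*c + 2*a^4 - 18*a^3*c - 16*a^3 - 36*a^2*c - 50*a^2 - 34*a*c + 40*a + 56*c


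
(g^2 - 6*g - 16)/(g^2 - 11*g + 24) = (g + 2)/(g - 3)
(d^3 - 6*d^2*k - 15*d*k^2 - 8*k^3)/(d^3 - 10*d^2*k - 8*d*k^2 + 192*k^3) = (d^2 + 2*d*k + k^2)/(d^2 - 2*d*k - 24*k^2)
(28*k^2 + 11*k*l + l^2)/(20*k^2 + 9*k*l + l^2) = (7*k + l)/(5*k + l)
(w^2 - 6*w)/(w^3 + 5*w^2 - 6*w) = (w - 6)/(w^2 + 5*w - 6)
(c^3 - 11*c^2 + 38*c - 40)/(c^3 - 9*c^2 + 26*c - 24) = (c - 5)/(c - 3)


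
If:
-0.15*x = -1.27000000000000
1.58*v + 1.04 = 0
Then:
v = -0.66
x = 8.47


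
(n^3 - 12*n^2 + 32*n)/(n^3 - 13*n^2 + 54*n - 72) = n*(n - 8)/(n^2 - 9*n + 18)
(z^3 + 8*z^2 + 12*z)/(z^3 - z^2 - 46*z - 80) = z*(z + 6)/(z^2 - 3*z - 40)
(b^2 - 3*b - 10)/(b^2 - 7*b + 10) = (b + 2)/(b - 2)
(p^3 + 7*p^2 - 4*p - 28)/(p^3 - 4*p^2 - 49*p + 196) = (p^2 - 4)/(p^2 - 11*p + 28)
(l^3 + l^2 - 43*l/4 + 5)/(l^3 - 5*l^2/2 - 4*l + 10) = (l^2 + 7*l/2 - 2)/(l^2 - 4)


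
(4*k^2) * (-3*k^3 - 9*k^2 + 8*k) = -12*k^5 - 36*k^4 + 32*k^3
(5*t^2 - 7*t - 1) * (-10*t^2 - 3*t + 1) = -50*t^4 + 55*t^3 + 36*t^2 - 4*t - 1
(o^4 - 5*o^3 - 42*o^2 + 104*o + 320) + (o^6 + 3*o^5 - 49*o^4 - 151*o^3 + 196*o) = o^6 + 3*o^5 - 48*o^4 - 156*o^3 - 42*o^2 + 300*o + 320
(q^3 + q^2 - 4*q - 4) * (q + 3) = q^4 + 4*q^3 - q^2 - 16*q - 12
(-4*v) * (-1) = 4*v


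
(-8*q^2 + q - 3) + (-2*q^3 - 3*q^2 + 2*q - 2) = -2*q^3 - 11*q^2 + 3*q - 5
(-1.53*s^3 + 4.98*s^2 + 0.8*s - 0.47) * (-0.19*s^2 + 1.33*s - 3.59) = 0.2907*s^5 - 2.9811*s^4 + 11.9641*s^3 - 16.7249*s^2 - 3.4971*s + 1.6873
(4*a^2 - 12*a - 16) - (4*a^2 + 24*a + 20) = -36*a - 36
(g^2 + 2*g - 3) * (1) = g^2 + 2*g - 3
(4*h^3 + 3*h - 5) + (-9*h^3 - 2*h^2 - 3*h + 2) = -5*h^3 - 2*h^2 - 3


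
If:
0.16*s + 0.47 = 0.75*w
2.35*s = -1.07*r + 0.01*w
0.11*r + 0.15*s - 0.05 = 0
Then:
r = 1.19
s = -0.54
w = 0.51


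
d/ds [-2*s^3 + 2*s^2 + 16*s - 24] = -6*s^2 + 4*s + 16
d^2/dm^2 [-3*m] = 0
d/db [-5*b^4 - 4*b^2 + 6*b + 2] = -20*b^3 - 8*b + 6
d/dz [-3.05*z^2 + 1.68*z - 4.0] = 1.68 - 6.1*z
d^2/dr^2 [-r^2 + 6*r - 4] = -2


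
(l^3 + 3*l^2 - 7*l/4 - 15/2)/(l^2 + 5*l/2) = l + 1/2 - 3/l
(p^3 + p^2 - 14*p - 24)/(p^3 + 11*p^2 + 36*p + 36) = (p - 4)/(p + 6)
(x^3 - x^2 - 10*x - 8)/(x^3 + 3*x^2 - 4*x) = (x^3 - x^2 - 10*x - 8)/(x*(x^2 + 3*x - 4))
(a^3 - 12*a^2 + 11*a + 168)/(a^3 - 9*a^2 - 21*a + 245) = (a^2 - 5*a - 24)/(a^2 - 2*a - 35)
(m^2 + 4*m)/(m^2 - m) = (m + 4)/(m - 1)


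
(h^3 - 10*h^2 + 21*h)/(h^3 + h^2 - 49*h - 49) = h*(h - 3)/(h^2 + 8*h + 7)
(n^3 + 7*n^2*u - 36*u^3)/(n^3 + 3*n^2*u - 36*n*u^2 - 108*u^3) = (-n + 2*u)/(-n + 6*u)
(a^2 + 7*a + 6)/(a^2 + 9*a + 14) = (a^2 + 7*a + 6)/(a^2 + 9*a + 14)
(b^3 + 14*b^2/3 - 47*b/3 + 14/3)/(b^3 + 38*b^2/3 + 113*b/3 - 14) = (b - 2)/(b + 6)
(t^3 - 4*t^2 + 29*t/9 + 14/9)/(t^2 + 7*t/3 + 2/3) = (3*t^2 - 13*t + 14)/(3*(t + 2))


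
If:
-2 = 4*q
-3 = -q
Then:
No Solution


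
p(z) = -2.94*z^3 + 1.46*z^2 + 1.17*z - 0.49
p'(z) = -8.82*z^2 + 2.92*z + 1.17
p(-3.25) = 112.05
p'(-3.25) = -101.48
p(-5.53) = 534.88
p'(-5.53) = -284.70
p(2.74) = -46.80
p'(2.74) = -57.05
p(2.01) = -16.11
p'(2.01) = -28.59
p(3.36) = -91.60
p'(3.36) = -88.59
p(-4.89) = 372.48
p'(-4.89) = -224.01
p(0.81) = -0.15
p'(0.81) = -2.25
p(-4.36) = 265.84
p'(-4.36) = -179.23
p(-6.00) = 680.09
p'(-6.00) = -333.87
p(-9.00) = 2250.50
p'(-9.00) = -739.53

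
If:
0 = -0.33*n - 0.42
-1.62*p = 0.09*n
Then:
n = -1.27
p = 0.07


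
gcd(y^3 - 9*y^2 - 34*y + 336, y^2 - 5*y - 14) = y - 7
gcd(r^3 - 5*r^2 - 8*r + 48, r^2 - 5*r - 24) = r + 3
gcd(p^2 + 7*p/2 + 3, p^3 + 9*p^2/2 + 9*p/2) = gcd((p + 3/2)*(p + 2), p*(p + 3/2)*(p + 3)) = p + 3/2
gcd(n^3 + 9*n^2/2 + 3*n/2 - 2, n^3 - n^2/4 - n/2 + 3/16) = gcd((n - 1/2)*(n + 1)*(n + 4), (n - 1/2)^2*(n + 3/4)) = n - 1/2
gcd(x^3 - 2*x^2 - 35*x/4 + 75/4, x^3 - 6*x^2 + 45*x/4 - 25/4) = x^2 - 5*x + 25/4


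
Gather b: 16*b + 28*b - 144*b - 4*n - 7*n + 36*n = -100*b + 25*n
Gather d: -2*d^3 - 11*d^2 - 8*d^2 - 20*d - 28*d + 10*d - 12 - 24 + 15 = -2*d^3 - 19*d^2 - 38*d - 21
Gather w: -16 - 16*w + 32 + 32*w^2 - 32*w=32*w^2 - 48*w + 16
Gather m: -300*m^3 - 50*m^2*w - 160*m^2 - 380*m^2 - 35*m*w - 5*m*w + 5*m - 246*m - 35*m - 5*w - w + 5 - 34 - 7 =-300*m^3 + m^2*(-50*w - 540) + m*(-40*w - 276) - 6*w - 36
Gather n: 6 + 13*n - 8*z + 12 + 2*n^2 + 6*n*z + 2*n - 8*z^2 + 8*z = 2*n^2 + n*(6*z + 15) - 8*z^2 + 18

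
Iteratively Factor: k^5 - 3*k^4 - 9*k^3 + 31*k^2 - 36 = (k - 2)*(k^4 - k^3 - 11*k^2 + 9*k + 18) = (k - 2)*(k + 1)*(k^3 - 2*k^2 - 9*k + 18) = (k - 2)*(k + 1)*(k + 3)*(k^2 - 5*k + 6) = (k - 2)^2*(k + 1)*(k + 3)*(k - 3)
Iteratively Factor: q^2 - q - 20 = (q + 4)*(q - 5)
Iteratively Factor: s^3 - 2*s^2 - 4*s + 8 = (s - 2)*(s^2 - 4) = (s - 2)*(s + 2)*(s - 2)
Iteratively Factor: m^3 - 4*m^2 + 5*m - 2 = (m - 2)*(m^2 - 2*m + 1) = (m - 2)*(m - 1)*(m - 1)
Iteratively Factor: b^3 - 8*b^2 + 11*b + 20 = (b - 5)*(b^2 - 3*b - 4) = (b - 5)*(b + 1)*(b - 4)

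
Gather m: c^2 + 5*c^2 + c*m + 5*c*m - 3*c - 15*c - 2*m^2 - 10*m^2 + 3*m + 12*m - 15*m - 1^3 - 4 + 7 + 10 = 6*c^2 + 6*c*m - 18*c - 12*m^2 + 12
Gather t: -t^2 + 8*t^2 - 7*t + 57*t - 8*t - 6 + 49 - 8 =7*t^2 + 42*t + 35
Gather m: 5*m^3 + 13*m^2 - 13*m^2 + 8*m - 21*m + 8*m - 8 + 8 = 5*m^3 - 5*m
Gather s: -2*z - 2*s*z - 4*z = -2*s*z - 6*z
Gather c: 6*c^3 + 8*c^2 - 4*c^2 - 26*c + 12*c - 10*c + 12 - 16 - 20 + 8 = 6*c^3 + 4*c^2 - 24*c - 16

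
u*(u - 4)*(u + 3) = u^3 - u^2 - 12*u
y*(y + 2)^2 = y^3 + 4*y^2 + 4*y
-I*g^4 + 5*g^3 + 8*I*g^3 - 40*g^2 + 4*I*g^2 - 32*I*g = g*(g - 8)*(g + 4*I)*(-I*g + 1)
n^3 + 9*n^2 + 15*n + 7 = (n + 1)^2*(n + 7)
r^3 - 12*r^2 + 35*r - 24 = (r - 8)*(r - 3)*(r - 1)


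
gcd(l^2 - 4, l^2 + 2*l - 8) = l - 2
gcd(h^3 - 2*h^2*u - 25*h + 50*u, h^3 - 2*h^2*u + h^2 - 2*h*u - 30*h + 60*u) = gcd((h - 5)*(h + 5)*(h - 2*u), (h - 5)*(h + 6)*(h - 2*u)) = -h^2 + 2*h*u + 5*h - 10*u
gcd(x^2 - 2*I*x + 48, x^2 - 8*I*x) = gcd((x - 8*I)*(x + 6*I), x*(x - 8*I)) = x - 8*I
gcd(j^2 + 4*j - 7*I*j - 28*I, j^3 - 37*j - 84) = j + 4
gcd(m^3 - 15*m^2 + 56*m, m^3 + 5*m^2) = m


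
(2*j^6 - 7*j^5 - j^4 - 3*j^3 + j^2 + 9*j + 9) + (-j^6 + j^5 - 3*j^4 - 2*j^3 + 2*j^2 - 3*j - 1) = j^6 - 6*j^5 - 4*j^4 - 5*j^3 + 3*j^2 + 6*j + 8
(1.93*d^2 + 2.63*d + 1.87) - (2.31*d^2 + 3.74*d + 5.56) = -0.38*d^2 - 1.11*d - 3.69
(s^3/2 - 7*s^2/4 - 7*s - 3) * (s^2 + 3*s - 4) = s^5/2 - s^4/4 - 57*s^3/4 - 17*s^2 + 19*s + 12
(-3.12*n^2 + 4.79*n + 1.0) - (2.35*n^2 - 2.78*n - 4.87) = -5.47*n^2 + 7.57*n + 5.87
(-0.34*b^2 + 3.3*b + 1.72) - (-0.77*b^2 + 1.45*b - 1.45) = 0.43*b^2 + 1.85*b + 3.17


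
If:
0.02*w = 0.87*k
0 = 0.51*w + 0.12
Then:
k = -0.01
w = -0.24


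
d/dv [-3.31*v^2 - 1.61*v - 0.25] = -6.62*v - 1.61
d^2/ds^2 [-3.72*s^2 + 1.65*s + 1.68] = -7.44000000000000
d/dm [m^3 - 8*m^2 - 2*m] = 3*m^2 - 16*m - 2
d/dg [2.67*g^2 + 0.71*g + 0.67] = 5.34*g + 0.71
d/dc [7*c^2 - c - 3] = 14*c - 1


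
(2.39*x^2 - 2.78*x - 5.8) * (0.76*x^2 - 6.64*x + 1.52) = 1.8164*x^4 - 17.9824*x^3 + 17.684*x^2 + 34.2864*x - 8.816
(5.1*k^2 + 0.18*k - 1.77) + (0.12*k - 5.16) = 5.1*k^2 + 0.3*k - 6.93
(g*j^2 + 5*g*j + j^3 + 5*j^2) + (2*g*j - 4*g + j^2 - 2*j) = g*j^2 + 7*g*j - 4*g + j^3 + 6*j^2 - 2*j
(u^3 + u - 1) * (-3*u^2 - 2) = -3*u^5 - 5*u^3 + 3*u^2 - 2*u + 2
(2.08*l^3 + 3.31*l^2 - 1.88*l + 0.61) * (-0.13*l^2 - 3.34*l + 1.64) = -0.2704*l^5 - 7.3775*l^4 - 7.3998*l^3 + 11.6283*l^2 - 5.1206*l + 1.0004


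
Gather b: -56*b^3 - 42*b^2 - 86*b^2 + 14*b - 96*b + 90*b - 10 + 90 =-56*b^3 - 128*b^2 + 8*b + 80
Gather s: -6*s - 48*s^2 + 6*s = -48*s^2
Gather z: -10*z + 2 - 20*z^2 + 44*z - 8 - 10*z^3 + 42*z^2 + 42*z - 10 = -10*z^3 + 22*z^2 + 76*z - 16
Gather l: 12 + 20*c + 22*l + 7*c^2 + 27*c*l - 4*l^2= 7*c^2 + 20*c - 4*l^2 + l*(27*c + 22) + 12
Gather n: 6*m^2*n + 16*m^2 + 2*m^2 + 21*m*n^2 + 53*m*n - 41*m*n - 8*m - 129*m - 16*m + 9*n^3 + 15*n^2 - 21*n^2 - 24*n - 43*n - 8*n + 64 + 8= 18*m^2 - 153*m + 9*n^3 + n^2*(21*m - 6) + n*(6*m^2 + 12*m - 75) + 72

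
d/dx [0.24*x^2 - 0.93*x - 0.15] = 0.48*x - 0.93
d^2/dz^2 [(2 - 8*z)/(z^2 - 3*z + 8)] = 4*(-(2*z - 3)^2*(4*z - 1) + (12*z - 13)*(z^2 - 3*z + 8))/(z^2 - 3*z + 8)^3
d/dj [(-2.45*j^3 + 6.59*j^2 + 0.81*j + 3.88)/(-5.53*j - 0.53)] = (27.097*j^3 - 32.5472*j^2 - 6.9854*j + 21.0271)/(30.5809*j^2 + 5.8618*j + 0.2809)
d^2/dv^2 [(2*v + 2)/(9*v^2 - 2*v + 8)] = 4*(4*(v + 1)*(9*v - 1)^2 - (27*v + 7)*(9*v^2 - 2*v + 8))/(9*v^2 - 2*v + 8)^3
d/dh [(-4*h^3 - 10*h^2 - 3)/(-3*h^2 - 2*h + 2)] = 2*(6*h^4 + 8*h^3 - 2*h^2 - 29*h - 3)/(9*h^4 + 12*h^3 - 8*h^2 - 8*h + 4)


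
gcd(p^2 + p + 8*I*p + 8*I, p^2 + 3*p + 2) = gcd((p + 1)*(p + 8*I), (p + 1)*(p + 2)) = p + 1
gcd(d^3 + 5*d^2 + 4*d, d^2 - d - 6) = 1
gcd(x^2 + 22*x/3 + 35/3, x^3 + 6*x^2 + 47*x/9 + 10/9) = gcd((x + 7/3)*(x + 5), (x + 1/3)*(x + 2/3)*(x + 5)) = x + 5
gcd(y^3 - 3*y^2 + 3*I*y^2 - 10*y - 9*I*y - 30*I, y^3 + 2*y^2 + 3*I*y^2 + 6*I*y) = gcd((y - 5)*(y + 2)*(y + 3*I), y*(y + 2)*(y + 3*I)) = y^2 + y*(2 + 3*I) + 6*I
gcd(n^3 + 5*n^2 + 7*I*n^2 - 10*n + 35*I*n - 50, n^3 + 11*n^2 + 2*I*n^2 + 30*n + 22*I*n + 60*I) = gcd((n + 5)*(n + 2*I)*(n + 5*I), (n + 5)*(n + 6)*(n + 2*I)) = n^2 + n*(5 + 2*I) + 10*I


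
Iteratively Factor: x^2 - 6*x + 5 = (x - 5)*(x - 1)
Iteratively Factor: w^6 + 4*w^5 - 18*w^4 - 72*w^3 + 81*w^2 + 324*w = (w - 3)*(w^5 + 7*w^4 + 3*w^3 - 63*w^2 - 108*w) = (w - 3)*(w + 4)*(w^4 + 3*w^3 - 9*w^2 - 27*w) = (w - 3)*(w + 3)*(w + 4)*(w^3 - 9*w) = w*(w - 3)*(w + 3)*(w + 4)*(w^2 - 9) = w*(w - 3)^2*(w + 3)*(w + 4)*(w + 3)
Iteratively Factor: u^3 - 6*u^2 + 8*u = (u)*(u^2 - 6*u + 8) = u*(u - 4)*(u - 2)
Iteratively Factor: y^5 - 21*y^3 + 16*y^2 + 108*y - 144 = (y - 2)*(y^4 + 2*y^3 - 17*y^2 - 18*y + 72) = (y - 2)*(y + 4)*(y^3 - 2*y^2 - 9*y + 18) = (y - 2)*(y + 3)*(y + 4)*(y^2 - 5*y + 6) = (y - 2)^2*(y + 3)*(y + 4)*(y - 3)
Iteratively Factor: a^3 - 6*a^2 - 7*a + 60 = (a - 4)*(a^2 - 2*a - 15) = (a - 4)*(a + 3)*(a - 5)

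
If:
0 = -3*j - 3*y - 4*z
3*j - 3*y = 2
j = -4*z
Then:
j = 2/5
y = -4/15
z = -1/10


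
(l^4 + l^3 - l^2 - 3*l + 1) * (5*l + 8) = 5*l^5 + 13*l^4 + 3*l^3 - 23*l^2 - 19*l + 8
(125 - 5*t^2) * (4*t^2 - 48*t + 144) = -20*t^4 + 240*t^3 - 220*t^2 - 6000*t + 18000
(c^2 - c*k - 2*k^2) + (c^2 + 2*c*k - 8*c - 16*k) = 2*c^2 + c*k - 8*c - 2*k^2 - 16*k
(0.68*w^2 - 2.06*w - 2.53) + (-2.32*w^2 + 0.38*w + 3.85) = -1.64*w^2 - 1.68*w + 1.32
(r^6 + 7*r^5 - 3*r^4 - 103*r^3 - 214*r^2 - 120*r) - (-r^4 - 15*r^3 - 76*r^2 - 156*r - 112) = r^6 + 7*r^5 - 2*r^4 - 88*r^3 - 138*r^2 + 36*r + 112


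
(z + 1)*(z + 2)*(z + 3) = z^3 + 6*z^2 + 11*z + 6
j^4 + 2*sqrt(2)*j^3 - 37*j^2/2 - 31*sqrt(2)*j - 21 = (j - 3*sqrt(2))*(j + sqrt(2)/2)*(j + sqrt(2))*(j + 7*sqrt(2)/2)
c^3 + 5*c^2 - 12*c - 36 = (c - 3)*(c + 2)*(c + 6)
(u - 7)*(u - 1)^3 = u^4 - 10*u^3 + 24*u^2 - 22*u + 7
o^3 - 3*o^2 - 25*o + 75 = (o - 5)*(o - 3)*(o + 5)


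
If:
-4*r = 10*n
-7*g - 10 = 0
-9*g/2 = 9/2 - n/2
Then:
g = -10/7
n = -27/7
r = 135/14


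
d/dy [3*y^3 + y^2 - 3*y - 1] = 9*y^2 + 2*y - 3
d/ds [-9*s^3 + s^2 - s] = -27*s^2 + 2*s - 1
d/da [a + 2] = 1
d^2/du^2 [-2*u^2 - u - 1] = -4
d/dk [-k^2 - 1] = -2*k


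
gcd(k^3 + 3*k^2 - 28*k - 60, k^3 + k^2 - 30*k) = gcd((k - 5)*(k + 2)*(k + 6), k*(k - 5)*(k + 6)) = k^2 + k - 30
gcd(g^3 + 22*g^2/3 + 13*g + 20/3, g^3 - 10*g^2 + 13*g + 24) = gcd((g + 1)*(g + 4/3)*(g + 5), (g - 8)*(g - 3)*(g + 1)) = g + 1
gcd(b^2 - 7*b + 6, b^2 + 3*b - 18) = 1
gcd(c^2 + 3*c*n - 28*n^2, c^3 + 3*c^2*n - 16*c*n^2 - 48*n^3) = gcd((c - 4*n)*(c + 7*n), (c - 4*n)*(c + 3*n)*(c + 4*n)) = c - 4*n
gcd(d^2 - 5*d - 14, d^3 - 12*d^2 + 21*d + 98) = d^2 - 5*d - 14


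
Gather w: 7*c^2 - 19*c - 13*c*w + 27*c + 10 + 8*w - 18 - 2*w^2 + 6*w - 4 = 7*c^2 + 8*c - 2*w^2 + w*(14 - 13*c) - 12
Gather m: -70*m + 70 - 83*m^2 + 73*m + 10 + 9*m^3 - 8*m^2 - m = 9*m^3 - 91*m^2 + 2*m + 80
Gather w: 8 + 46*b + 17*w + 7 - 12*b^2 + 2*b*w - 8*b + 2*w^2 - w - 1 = -12*b^2 + 38*b + 2*w^2 + w*(2*b + 16) + 14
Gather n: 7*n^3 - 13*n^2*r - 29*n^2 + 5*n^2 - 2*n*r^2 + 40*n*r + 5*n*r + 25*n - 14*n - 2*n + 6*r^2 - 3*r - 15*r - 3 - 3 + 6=7*n^3 + n^2*(-13*r - 24) + n*(-2*r^2 + 45*r + 9) + 6*r^2 - 18*r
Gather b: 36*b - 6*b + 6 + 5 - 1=30*b + 10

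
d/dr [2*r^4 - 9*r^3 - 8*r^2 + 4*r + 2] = 8*r^3 - 27*r^2 - 16*r + 4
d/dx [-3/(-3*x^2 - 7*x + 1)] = 3*(-6*x - 7)/(3*x^2 + 7*x - 1)^2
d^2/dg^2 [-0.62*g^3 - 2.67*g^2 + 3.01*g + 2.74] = -3.72*g - 5.34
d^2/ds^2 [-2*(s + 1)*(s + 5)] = -4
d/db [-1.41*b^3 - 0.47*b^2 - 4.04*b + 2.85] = -4.23*b^2 - 0.94*b - 4.04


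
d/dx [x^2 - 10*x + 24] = 2*x - 10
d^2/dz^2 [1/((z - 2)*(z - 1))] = 2*((z - 2)^2 + (z - 2)*(z - 1) + (z - 1)^2)/((z - 2)^3*(z - 1)^3)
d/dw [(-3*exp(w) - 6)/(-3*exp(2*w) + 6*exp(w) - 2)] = (18*(1 - exp(w))*(exp(w) + 2) + 9*exp(2*w) - 18*exp(w) + 6)*exp(w)/(3*exp(2*w) - 6*exp(w) + 2)^2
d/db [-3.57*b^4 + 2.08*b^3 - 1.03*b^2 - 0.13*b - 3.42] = -14.28*b^3 + 6.24*b^2 - 2.06*b - 0.13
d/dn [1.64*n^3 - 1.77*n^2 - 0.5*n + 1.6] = 4.92*n^2 - 3.54*n - 0.5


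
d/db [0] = 0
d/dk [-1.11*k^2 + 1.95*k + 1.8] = 1.95 - 2.22*k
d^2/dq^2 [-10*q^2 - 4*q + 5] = -20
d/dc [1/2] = 0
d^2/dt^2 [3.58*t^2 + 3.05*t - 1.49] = 7.16000000000000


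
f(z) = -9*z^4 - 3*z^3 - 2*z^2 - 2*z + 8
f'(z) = -36*z^3 - 9*z^2 - 4*z - 2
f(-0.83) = 5.73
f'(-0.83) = 15.70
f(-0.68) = 7.45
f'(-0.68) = 7.88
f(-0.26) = 8.40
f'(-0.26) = -0.94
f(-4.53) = -3535.07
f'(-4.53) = 3177.98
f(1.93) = -149.75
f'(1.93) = -302.05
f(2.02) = -178.78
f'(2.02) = -343.53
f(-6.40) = -14374.18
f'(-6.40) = 9092.14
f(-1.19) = -5.44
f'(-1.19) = 50.68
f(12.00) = -192112.00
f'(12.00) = -63554.00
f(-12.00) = -181696.00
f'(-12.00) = 60958.00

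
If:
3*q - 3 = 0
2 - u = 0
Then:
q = 1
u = 2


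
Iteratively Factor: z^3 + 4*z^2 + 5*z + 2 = (z + 2)*(z^2 + 2*z + 1) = (z + 1)*(z + 2)*(z + 1)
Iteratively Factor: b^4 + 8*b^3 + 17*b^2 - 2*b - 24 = (b + 2)*(b^3 + 6*b^2 + 5*b - 12) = (b + 2)*(b + 4)*(b^2 + 2*b - 3) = (b + 2)*(b + 3)*(b + 4)*(b - 1)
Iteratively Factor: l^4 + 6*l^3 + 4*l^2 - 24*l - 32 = (l + 2)*(l^3 + 4*l^2 - 4*l - 16) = (l - 2)*(l + 2)*(l^2 + 6*l + 8) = (l - 2)*(l + 2)*(l + 4)*(l + 2)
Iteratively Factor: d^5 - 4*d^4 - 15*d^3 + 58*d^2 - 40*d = (d + 4)*(d^4 - 8*d^3 + 17*d^2 - 10*d) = (d - 5)*(d + 4)*(d^3 - 3*d^2 + 2*d) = (d - 5)*(d - 1)*(d + 4)*(d^2 - 2*d) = (d - 5)*(d - 2)*(d - 1)*(d + 4)*(d)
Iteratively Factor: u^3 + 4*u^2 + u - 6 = (u - 1)*(u^2 + 5*u + 6) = (u - 1)*(u + 3)*(u + 2)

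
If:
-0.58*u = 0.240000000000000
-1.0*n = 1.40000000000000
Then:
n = -1.40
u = -0.41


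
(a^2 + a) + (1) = a^2 + a + 1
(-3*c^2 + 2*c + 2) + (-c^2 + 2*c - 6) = -4*c^2 + 4*c - 4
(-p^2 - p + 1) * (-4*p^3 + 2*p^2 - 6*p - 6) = 4*p^5 + 2*p^4 + 14*p^2 - 6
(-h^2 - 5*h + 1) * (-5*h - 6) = 5*h^3 + 31*h^2 + 25*h - 6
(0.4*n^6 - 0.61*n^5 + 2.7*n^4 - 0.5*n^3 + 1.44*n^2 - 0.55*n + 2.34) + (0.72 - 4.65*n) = 0.4*n^6 - 0.61*n^5 + 2.7*n^4 - 0.5*n^3 + 1.44*n^2 - 5.2*n + 3.06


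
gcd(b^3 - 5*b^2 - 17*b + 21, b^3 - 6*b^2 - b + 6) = b - 1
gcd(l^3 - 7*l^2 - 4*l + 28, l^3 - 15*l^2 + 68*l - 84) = l^2 - 9*l + 14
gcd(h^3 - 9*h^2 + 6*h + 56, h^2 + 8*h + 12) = h + 2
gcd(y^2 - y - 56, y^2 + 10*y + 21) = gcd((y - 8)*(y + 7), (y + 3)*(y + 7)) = y + 7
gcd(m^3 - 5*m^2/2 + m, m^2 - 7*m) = m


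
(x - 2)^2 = x^2 - 4*x + 4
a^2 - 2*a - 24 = (a - 6)*(a + 4)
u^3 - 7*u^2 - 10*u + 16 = (u - 8)*(u - 1)*(u + 2)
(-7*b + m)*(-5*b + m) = 35*b^2 - 12*b*m + m^2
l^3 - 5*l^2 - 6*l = l*(l - 6)*(l + 1)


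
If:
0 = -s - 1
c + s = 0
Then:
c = 1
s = -1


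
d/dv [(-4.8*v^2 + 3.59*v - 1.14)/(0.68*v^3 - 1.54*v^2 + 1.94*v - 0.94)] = (3.264*v^4 - 4.8824*v^3 - 1.4578*v^2 + 5.5128*v - 1.163)/(0.4624*v^6 - 2.0944*v^5 + 5.01*v^4 - 7.2536*v^3 + 6.6588*v^2 - 3.6472*v + 0.8836)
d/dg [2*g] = 2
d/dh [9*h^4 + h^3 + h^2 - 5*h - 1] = 36*h^3 + 3*h^2 + 2*h - 5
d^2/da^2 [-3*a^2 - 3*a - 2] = -6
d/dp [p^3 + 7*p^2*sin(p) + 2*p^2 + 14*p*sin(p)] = 7*p^2*cos(p) + 3*p^2 + 14*sqrt(2)*p*sin(p + pi/4) + 4*p + 14*sin(p)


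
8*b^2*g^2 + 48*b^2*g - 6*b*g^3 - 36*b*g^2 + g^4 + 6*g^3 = g*(-4*b + g)*(-2*b + g)*(g + 6)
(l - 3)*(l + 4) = l^2 + l - 12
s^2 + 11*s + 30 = (s + 5)*(s + 6)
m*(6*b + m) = 6*b*m + m^2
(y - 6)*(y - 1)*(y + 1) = y^3 - 6*y^2 - y + 6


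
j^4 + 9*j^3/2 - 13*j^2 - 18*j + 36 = (j - 2)*(j - 3/2)*(j + 2)*(j + 6)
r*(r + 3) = r^2 + 3*r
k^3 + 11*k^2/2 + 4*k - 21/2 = (k - 1)*(k + 3)*(k + 7/2)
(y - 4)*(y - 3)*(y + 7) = y^3 - 37*y + 84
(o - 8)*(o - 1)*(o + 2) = o^3 - 7*o^2 - 10*o + 16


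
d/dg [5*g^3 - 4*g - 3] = 15*g^2 - 4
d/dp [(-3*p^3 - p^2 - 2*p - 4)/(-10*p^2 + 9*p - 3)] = 2*(15*p^4 - 27*p^3 - p^2 - 37*p + 21)/(100*p^4 - 180*p^3 + 141*p^2 - 54*p + 9)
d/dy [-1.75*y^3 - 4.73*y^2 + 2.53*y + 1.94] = -5.25*y^2 - 9.46*y + 2.53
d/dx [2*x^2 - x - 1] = 4*x - 1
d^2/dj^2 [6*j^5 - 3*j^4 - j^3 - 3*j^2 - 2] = 120*j^3 - 36*j^2 - 6*j - 6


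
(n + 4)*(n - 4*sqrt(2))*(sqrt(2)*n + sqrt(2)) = sqrt(2)*n^3 - 8*n^2 + 5*sqrt(2)*n^2 - 40*n + 4*sqrt(2)*n - 32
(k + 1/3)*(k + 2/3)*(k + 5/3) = k^3 + 8*k^2/3 + 17*k/9 + 10/27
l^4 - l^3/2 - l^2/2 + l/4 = l*(l - 1/2)*(l - sqrt(2)/2)*(l + sqrt(2)/2)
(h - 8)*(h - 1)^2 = h^3 - 10*h^2 + 17*h - 8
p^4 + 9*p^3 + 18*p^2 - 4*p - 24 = (p - 1)*(p + 2)^2*(p + 6)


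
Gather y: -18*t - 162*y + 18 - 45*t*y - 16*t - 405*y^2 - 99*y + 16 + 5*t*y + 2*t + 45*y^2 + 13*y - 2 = -32*t - 360*y^2 + y*(-40*t - 248) + 32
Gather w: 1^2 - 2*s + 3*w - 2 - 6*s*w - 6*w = -2*s + w*(-6*s - 3) - 1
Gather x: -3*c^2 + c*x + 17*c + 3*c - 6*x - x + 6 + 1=-3*c^2 + 20*c + x*(c - 7) + 7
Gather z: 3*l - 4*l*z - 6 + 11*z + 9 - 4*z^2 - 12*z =3*l - 4*z^2 + z*(-4*l - 1) + 3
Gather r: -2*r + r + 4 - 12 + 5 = -r - 3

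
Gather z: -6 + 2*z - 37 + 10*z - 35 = 12*z - 78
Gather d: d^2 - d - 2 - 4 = d^2 - d - 6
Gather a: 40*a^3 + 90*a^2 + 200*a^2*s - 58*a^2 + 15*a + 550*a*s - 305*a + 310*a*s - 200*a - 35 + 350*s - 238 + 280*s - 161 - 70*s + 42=40*a^3 + a^2*(200*s + 32) + a*(860*s - 490) + 560*s - 392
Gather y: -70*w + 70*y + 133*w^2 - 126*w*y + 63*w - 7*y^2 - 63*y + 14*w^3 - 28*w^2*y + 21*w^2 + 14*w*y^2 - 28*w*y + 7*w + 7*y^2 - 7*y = 14*w^3 + 154*w^2 + 14*w*y^2 + y*(-28*w^2 - 154*w)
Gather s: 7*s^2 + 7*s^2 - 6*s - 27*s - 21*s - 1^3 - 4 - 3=14*s^2 - 54*s - 8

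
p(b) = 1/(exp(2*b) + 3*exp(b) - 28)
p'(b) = (-2*exp(2*b) - 3*exp(b))/(exp(2*b) + 3*exp(b) - 28)^2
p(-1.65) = -0.04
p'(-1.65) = -0.00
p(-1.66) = -0.04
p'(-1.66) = -0.00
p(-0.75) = -0.04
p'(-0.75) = -0.00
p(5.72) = 0.00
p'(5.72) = -0.00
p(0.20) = -0.04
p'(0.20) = -0.01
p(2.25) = 0.01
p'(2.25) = -0.03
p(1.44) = 0.40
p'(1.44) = -7.87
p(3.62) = 0.00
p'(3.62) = -0.00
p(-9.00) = -0.04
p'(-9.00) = 0.00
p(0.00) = -0.04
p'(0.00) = -0.00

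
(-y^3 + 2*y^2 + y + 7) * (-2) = 2*y^3 - 4*y^2 - 2*y - 14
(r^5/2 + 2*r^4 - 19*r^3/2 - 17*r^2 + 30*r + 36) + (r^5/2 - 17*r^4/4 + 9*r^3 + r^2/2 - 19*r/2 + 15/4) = r^5 - 9*r^4/4 - r^3/2 - 33*r^2/2 + 41*r/2 + 159/4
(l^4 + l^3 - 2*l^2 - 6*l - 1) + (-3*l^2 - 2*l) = l^4 + l^3 - 5*l^2 - 8*l - 1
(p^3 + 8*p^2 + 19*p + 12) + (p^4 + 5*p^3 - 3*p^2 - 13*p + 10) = p^4 + 6*p^3 + 5*p^2 + 6*p + 22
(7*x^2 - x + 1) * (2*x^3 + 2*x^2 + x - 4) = 14*x^5 + 12*x^4 + 7*x^3 - 27*x^2 + 5*x - 4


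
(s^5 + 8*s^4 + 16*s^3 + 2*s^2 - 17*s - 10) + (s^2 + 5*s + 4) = s^5 + 8*s^4 + 16*s^3 + 3*s^2 - 12*s - 6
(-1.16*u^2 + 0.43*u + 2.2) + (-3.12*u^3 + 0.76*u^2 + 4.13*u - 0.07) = -3.12*u^3 - 0.4*u^2 + 4.56*u + 2.13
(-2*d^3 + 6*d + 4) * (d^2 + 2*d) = -2*d^5 - 4*d^4 + 6*d^3 + 16*d^2 + 8*d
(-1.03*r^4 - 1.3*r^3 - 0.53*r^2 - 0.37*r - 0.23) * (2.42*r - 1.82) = -2.4926*r^5 - 1.2714*r^4 + 1.0834*r^3 + 0.0692000000000002*r^2 + 0.1168*r + 0.4186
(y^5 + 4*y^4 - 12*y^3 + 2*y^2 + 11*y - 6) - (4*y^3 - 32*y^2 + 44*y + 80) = y^5 + 4*y^4 - 16*y^3 + 34*y^2 - 33*y - 86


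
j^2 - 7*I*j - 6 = (j - 6*I)*(j - I)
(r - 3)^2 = r^2 - 6*r + 9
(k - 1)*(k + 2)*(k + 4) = k^3 + 5*k^2 + 2*k - 8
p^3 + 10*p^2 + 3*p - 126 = (p - 3)*(p + 6)*(p + 7)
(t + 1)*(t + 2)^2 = t^3 + 5*t^2 + 8*t + 4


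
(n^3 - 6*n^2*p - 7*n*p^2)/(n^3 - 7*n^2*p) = (n + p)/n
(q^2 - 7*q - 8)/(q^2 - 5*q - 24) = (q + 1)/(q + 3)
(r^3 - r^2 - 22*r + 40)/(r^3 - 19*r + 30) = (r - 4)/(r - 3)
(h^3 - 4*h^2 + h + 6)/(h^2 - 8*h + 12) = (h^2 - 2*h - 3)/(h - 6)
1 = 1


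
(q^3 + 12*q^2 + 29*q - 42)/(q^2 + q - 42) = (q^2 + 5*q - 6)/(q - 6)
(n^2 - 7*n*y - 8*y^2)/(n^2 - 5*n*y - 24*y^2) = (n + y)/(n + 3*y)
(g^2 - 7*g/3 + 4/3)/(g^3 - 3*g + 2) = (g - 4/3)/(g^2 + g - 2)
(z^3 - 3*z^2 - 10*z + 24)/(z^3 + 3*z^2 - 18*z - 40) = (z^2 + z - 6)/(z^2 + 7*z + 10)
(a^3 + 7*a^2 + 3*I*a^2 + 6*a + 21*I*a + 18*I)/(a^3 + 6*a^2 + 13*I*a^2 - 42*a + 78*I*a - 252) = (a^2 + a*(1 + 3*I) + 3*I)/(a^2 + 13*I*a - 42)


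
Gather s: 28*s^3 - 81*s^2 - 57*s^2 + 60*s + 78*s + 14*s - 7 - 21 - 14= 28*s^3 - 138*s^2 + 152*s - 42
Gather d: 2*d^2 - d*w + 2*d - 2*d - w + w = 2*d^2 - d*w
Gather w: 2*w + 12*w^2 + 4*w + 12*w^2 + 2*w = 24*w^2 + 8*w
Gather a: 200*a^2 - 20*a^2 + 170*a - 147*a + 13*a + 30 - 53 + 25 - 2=180*a^2 + 36*a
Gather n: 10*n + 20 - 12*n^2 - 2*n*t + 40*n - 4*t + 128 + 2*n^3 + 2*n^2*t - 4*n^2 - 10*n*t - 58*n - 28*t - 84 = 2*n^3 + n^2*(2*t - 16) + n*(-12*t - 8) - 32*t + 64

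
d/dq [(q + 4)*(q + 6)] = 2*q + 10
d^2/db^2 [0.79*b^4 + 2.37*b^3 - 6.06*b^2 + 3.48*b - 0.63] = 9.48*b^2 + 14.22*b - 12.12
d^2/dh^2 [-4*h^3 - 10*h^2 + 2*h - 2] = -24*h - 20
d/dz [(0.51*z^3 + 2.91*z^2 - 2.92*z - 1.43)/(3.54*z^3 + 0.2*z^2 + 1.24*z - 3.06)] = (-8.88178419700125e-16*z^5 - 10.1994*z^4 + 21.9384*z^3 + 14.6972*z^2 - 17.2372*z + 10.7084)/(12.5316*z^6 + 1.416*z^5 + 8.8192*z^4 - 21.1688*z^3 + 0.3136*z^2 - 7.5888*z + 9.3636)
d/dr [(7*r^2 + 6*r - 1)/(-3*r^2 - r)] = (11*r^2 - 6*r - 1)/(r^2*(9*r^2 + 6*r + 1))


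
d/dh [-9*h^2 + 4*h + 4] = 4 - 18*h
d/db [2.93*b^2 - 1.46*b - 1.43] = 5.86*b - 1.46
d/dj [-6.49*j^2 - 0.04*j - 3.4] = -12.98*j - 0.04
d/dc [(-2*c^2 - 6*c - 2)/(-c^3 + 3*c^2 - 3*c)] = 2*(-c^4 - 6*c^3 + 9*c^2 + 6*c - 3)/(c^2*(c^4 - 6*c^3 + 15*c^2 - 18*c + 9))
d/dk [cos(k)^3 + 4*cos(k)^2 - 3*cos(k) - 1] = 3*sin(k)^3 - 8*sin(k)*cos(k)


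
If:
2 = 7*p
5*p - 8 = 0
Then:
No Solution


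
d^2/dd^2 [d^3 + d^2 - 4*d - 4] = 6*d + 2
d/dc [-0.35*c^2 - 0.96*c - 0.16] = -0.7*c - 0.96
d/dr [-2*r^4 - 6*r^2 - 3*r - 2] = -8*r^3 - 12*r - 3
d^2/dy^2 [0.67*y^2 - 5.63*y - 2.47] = 1.34000000000000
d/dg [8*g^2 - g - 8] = 16*g - 1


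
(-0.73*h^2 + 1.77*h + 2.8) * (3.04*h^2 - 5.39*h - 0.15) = -2.2192*h^4 + 9.3155*h^3 - 0.918800000000002*h^2 - 15.3575*h - 0.42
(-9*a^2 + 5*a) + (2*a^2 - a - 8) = -7*a^2 + 4*a - 8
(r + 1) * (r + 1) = r^2 + 2*r + 1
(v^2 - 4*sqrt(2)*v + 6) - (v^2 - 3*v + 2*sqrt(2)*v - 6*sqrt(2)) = -6*sqrt(2)*v + 3*v + 6 + 6*sqrt(2)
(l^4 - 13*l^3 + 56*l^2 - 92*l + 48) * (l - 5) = l^5 - 18*l^4 + 121*l^3 - 372*l^2 + 508*l - 240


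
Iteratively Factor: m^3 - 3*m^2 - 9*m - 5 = (m + 1)*(m^2 - 4*m - 5) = (m - 5)*(m + 1)*(m + 1)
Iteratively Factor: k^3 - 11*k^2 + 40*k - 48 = (k - 3)*(k^2 - 8*k + 16) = (k - 4)*(k - 3)*(k - 4)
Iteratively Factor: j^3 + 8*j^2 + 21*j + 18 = (j + 3)*(j^2 + 5*j + 6) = (j + 3)^2*(j + 2)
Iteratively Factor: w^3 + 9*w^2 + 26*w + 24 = (w + 4)*(w^2 + 5*w + 6) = (w + 3)*(w + 4)*(w + 2)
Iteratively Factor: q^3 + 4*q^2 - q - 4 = (q + 1)*(q^2 + 3*q - 4) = (q + 1)*(q + 4)*(q - 1)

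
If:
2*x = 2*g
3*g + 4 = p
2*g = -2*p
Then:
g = -1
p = 1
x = -1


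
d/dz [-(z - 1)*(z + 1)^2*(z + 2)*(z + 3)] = -5*z^4 - 24*z^3 - 30*z^2 + 11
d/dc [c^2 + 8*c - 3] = 2*c + 8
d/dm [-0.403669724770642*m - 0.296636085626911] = -0.403669724770642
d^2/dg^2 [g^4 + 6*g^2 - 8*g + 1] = 12*g^2 + 12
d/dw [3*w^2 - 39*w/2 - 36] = 6*w - 39/2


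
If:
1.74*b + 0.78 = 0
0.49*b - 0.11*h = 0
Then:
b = -0.45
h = -2.00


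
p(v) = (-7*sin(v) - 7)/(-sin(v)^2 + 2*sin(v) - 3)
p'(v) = (2*sin(v)*cos(v) - 2*cos(v))*(-7*sin(v) - 7)/(-sin(v)^2 + 2*sin(v) - 3)^2 - 7*cos(v)/(-sin(v)^2 + 2*sin(v) - 3) = 7*(-2*sin(v) + cos(v)^2 + 4)*cos(v)/(sin(v)^2 - 2*sin(v) + 3)^2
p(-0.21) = 1.60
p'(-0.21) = 3.07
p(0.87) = 6.01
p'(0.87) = 3.08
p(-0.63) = 0.64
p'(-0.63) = 1.61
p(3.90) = 0.45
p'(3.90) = -1.28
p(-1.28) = 0.05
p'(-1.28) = 0.35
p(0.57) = 4.87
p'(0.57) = 4.37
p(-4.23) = 6.56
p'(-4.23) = -1.96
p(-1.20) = 0.08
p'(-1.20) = 0.46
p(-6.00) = 3.56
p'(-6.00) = 4.62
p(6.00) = 1.39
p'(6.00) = 2.78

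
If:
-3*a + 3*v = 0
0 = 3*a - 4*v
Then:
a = 0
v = 0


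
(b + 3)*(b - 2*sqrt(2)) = b^2 - 2*sqrt(2)*b + 3*b - 6*sqrt(2)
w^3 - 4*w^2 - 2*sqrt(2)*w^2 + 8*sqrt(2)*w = w*(w - 4)*(w - 2*sqrt(2))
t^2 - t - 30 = (t - 6)*(t + 5)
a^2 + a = a*(a + 1)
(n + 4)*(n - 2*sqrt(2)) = n^2 - 2*sqrt(2)*n + 4*n - 8*sqrt(2)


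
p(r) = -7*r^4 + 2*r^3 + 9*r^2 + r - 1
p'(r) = -28*r^3 + 6*r^2 + 18*r + 1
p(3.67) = -1047.13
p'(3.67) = -1236.19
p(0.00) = -1.00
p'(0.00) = 1.00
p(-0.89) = -0.56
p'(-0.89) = 9.47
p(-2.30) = -175.91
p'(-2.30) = 332.02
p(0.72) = 3.25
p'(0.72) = 6.62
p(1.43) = -4.59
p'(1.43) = -42.87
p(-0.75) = 0.25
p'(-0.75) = 2.69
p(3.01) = -436.51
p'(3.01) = -654.04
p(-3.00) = -544.00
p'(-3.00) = 757.00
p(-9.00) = -46666.00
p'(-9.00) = 20737.00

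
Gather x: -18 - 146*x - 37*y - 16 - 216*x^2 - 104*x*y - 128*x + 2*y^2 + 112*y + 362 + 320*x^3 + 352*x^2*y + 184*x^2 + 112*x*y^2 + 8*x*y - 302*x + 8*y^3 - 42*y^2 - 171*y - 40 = 320*x^3 + x^2*(352*y - 32) + x*(112*y^2 - 96*y - 576) + 8*y^3 - 40*y^2 - 96*y + 288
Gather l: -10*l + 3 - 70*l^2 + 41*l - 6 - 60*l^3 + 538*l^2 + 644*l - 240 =-60*l^3 + 468*l^2 + 675*l - 243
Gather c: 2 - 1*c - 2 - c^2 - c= -c^2 - 2*c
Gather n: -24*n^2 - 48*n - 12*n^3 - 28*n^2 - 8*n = -12*n^3 - 52*n^2 - 56*n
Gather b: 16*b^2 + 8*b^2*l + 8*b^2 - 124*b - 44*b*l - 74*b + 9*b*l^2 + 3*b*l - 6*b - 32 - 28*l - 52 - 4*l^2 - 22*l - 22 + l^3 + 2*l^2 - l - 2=b^2*(8*l + 24) + b*(9*l^2 - 41*l - 204) + l^3 - 2*l^2 - 51*l - 108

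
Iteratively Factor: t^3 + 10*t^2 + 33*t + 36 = (t + 4)*(t^2 + 6*t + 9) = (t + 3)*(t + 4)*(t + 3)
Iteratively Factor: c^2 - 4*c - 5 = (c + 1)*(c - 5)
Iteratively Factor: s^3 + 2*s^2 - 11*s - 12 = (s + 4)*(s^2 - 2*s - 3) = (s + 1)*(s + 4)*(s - 3)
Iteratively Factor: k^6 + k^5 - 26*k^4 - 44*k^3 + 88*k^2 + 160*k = (k + 2)*(k^5 - k^4 - 24*k^3 + 4*k^2 + 80*k) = (k - 5)*(k + 2)*(k^4 + 4*k^3 - 4*k^2 - 16*k) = k*(k - 5)*(k + 2)*(k^3 + 4*k^2 - 4*k - 16) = k*(k - 5)*(k + 2)*(k + 4)*(k^2 - 4) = k*(k - 5)*(k - 2)*(k + 2)*(k + 4)*(k + 2)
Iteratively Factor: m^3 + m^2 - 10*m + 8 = (m - 1)*(m^2 + 2*m - 8) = (m - 1)*(m + 4)*(m - 2)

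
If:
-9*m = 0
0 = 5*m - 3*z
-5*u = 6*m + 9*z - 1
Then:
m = 0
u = 1/5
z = 0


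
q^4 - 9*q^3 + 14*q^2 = q^2*(q - 7)*(q - 2)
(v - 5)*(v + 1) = v^2 - 4*v - 5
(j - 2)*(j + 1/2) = j^2 - 3*j/2 - 1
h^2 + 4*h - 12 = (h - 2)*(h + 6)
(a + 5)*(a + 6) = a^2 + 11*a + 30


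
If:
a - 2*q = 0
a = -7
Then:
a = -7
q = -7/2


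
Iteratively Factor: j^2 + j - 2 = (j - 1)*(j + 2)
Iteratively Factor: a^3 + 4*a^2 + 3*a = (a)*(a^2 + 4*a + 3) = a*(a + 1)*(a + 3)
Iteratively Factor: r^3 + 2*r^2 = (r + 2)*(r^2) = r*(r + 2)*(r)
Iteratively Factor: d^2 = (d)*(d)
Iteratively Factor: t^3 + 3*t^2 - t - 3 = (t - 1)*(t^2 + 4*t + 3) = (t - 1)*(t + 3)*(t + 1)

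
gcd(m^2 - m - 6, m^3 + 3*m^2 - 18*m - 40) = m + 2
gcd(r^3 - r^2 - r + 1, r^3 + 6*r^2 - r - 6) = r^2 - 1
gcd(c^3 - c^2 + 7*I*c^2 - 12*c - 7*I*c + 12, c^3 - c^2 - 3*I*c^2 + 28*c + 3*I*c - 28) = c^2 + c*(-1 + 4*I) - 4*I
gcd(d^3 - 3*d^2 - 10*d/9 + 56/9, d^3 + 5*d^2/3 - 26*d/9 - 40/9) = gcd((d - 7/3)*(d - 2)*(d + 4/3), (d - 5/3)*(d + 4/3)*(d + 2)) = d + 4/3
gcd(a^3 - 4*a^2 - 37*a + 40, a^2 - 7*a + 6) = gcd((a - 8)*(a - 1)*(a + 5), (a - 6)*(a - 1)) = a - 1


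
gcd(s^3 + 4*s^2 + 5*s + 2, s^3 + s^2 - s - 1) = s^2 + 2*s + 1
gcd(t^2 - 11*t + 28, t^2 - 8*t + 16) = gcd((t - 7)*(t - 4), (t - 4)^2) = t - 4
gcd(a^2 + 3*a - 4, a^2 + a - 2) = a - 1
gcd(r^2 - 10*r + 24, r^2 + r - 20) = r - 4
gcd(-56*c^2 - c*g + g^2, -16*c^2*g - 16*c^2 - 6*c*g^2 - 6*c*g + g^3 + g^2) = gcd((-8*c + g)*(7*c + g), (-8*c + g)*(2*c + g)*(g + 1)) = 8*c - g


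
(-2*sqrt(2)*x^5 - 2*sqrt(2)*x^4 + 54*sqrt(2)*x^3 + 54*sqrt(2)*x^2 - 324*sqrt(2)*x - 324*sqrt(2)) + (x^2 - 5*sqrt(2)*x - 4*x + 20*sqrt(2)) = -2*sqrt(2)*x^5 - 2*sqrt(2)*x^4 + 54*sqrt(2)*x^3 + x^2 + 54*sqrt(2)*x^2 - 329*sqrt(2)*x - 4*x - 304*sqrt(2)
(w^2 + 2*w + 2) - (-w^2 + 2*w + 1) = 2*w^2 + 1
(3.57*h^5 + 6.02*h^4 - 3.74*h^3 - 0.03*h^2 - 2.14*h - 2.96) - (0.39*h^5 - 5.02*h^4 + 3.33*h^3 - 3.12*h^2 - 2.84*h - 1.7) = 3.18*h^5 + 11.04*h^4 - 7.07*h^3 + 3.09*h^2 + 0.7*h - 1.26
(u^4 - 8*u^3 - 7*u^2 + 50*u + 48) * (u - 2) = u^5 - 10*u^4 + 9*u^3 + 64*u^2 - 52*u - 96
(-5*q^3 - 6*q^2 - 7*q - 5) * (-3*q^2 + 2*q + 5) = 15*q^5 + 8*q^4 - 16*q^3 - 29*q^2 - 45*q - 25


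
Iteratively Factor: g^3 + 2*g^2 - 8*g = (g - 2)*(g^2 + 4*g) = g*(g - 2)*(g + 4)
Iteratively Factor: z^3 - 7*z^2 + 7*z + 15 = (z - 5)*(z^2 - 2*z - 3) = (z - 5)*(z - 3)*(z + 1)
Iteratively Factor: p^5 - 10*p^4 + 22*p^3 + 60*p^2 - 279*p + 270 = (p + 3)*(p^4 - 13*p^3 + 61*p^2 - 123*p + 90) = (p - 3)*(p + 3)*(p^3 - 10*p^2 + 31*p - 30) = (p - 3)^2*(p + 3)*(p^2 - 7*p + 10) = (p - 3)^2*(p - 2)*(p + 3)*(p - 5)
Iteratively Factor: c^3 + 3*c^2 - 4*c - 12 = (c + 3)*(c^2 - 4) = (c - 2)*(c + 3)*(c + 2)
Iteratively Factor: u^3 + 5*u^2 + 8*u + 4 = (u + 2)*(u^2 + 3*u + 2) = (u + 1)*(u + 2)*(u + 2)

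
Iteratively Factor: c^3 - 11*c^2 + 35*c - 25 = (c - 5)*(c^2 - 6*c + 5) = (c - 5)^2*(c - 1)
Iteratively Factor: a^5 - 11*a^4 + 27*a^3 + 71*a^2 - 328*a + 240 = (a - 4)*(a^4 - 7*a^3 - a^2 + 67*a - 60) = (a - 4)*(a - 1)*(a^3 - 6*a^2 - 7*a + 60) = (a - 5)*(a - 4)*(a - 1)*(a^2 - a - 12) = (a - 5)*(a - 4)^2*(a - 1)*(a + 3)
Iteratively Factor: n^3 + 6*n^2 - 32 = (n + 4)*(n^2 + 2*n - 8) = (n - 2)*(n + 4)*(n + 4)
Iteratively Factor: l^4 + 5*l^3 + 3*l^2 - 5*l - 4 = (l + 4)*(l^3 + l^2 - l - 1) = (l + 1)*(l + 4)*(l^2 - 1) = (l + 1)^2*(l + 4)*(l - 1)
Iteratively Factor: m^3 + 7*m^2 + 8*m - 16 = (m + 4)*(m^2 + 3*m - 4) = (m + 4)^2*(m - 1)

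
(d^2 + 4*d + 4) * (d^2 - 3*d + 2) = d^4 + d^3 - 6*d^2 - 4*d + 8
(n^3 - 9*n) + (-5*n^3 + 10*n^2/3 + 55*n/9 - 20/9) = -4*n^3 + 10*n^2/3 - 26*n/9 - 20/9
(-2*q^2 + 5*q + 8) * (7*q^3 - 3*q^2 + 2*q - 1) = -14*q^5 + 41*q^4 + 37*q^3 - 12*q^2 + 11*q - 8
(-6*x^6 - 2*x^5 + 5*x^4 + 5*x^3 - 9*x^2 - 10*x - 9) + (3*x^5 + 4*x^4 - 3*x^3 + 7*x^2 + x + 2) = -6*x^6 + x^5 + 9*x^4 + 2*x^3 - 2*x^2 - 9*x - 7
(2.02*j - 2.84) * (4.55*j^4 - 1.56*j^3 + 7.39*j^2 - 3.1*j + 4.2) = 9.191*j^5 - 16.0732*j^4 + 19.3582*j^3 - 27.2496*j^2 + 17.288*j - 11.928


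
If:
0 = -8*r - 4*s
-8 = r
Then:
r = -8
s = 16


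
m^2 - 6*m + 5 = (m - 5)*(m - 1)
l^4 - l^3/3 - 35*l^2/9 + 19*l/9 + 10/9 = (l - 5/3)*(l - 1)*(l + 1/3)*(l + 2)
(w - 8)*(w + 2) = w^2 - 6*w - 16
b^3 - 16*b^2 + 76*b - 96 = (b - 8)*(b - 6)*(b - 2)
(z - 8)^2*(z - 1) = z^3 - 17*z^2 + 80*z - 64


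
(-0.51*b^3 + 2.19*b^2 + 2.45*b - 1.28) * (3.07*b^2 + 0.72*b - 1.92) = -1.5657*b^5 + 6.3561*b^4 + 10.0775*b^3 - 6.3704*b^2 - 5.6256*b + 2.4576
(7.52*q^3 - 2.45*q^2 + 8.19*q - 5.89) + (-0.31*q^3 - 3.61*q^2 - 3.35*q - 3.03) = 7.21*q^3 - 6.06*q^2 + 4.84*q - 8.92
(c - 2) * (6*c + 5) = 6*c^2 - 7*c - 10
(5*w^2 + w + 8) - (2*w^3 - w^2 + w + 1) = -2*w^3 + 6*w^2 + 7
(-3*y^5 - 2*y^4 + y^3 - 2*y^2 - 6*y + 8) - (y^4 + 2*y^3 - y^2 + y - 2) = -3*y^5 - 3*y^4 - y^3 - y^2 - 7*y + 10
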